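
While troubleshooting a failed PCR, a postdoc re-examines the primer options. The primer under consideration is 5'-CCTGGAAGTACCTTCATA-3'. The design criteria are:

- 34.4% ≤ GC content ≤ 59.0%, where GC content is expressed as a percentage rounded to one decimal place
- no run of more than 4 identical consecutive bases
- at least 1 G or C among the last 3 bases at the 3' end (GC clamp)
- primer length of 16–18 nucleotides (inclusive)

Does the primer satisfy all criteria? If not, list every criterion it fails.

Base counts: A=5, T=5, G=3, C=5 (length 18).
GC content: GC 8/18 = 44.4% ✓
homopolymer run: longest run = 2 ✓
GC clamp: 3' end ATA has 0 G/C, need ≥1 ✗
length: length 18 ✓

Fails: GC clamp.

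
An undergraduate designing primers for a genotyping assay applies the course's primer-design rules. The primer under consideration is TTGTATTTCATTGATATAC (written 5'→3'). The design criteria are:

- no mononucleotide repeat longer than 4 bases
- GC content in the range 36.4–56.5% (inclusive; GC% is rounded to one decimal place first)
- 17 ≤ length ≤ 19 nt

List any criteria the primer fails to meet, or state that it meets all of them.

Fails: GC content.

Base counts: A=5, T=10, G=2, C=2 (length 19).
homopolymer run: longest run = 3 ✓
GC content: GC 4/19 = 21.1%, outside 36.4–56.5% ✗
length: length 19 ✓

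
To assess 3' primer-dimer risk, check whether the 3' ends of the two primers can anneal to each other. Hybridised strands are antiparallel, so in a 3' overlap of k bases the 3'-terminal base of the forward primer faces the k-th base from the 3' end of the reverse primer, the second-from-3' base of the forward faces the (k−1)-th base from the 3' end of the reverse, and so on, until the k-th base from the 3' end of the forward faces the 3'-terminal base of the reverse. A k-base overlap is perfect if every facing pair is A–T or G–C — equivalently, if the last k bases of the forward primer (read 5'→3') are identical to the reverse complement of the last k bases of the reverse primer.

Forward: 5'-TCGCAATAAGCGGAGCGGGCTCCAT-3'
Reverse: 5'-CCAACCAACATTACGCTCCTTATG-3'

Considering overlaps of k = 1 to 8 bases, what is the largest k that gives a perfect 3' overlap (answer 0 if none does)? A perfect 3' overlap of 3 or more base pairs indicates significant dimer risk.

Last 8 bases (5'→3') — forward …GGCTCCAT, reverse …TCCTTATG.
Reverse complement of the reverse primer's last 8 bases: CATAAGGA; its first k bases are the reverse complement of the reverse primer's last k bases, so a perfect k-base overlap needs the forward primer's last k bases to equal them.
Comparing (forward last k vs required): k=1: T vs C ✗; k=2: AT vs CA ✗; k=3: CAT vs CAT ✓; k=4: CCAT vs CATA ✗; k=5: TCCAT vs CATAA ✗; k=6: CTCCAT vs CATAAG ✗; k=7: GCTCCAT vs CATAAGG ✗; k=8: GGCTCCAT vs CATAAGGA ✗.
Only k = 3 is perfect, so the longest perfect 3' overlap is 3.

Longest perfect overlap: 3 complementary base pairs; significant dimer risk (threshold 3).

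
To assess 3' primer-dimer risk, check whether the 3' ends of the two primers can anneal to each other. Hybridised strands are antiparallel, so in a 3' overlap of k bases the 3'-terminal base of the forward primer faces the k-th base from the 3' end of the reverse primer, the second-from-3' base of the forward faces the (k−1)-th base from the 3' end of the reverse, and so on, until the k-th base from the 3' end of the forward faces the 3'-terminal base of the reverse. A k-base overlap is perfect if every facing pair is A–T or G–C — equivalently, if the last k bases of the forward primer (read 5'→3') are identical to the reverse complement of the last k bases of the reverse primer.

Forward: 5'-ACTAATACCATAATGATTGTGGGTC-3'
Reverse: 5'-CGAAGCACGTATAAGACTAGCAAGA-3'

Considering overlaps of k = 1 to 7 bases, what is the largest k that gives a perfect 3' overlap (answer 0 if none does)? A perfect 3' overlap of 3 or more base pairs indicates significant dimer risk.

Longest perfect overlap: 2 complementary base pairs; below the dimer-risk threshold (threshold 3).

Last 7 bases (5'→3') — forward …GTGGGTC, reverse …AGCAAGA.
Reverse complement of the reverse primer's last 7 bases: TCTTGCT; its first k bases are the reverse complement of the reverse primer's last k bases, so a perfect k-base overlap needs the forward primer's last k bases to equal them.
Comparing (forward last k vs required): k=1: C vs T ✗; k=2: TC vs TC ✓; k=3: GTC vs TCT ✗; k=4: GGTC vs TCTT ✗; k=5: GGGTC vs TCTTG ✗; k=6: TGGGTC vs TCTTGC ✗; k=7: GTGGGTC vs TCTTGCT ✗.
Only k = 2 is perfect, so the longest perfect 3' overlap is 2.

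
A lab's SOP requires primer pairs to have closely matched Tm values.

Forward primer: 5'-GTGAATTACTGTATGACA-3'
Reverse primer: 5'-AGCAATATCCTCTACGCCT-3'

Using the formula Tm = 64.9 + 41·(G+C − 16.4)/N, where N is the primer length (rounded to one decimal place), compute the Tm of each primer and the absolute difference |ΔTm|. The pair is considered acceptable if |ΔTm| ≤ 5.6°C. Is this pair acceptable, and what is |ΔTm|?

Forward: G+C = 6, N = 18 → Tm = 64.9 + 41·(6 − 16.4)/18 = 41.2°C.
Reverse: G+C = 9, N = 19 → Tm = 64.9 + 41·(9 − 16.4)/19 = 48.9°C.
|ΔTm| = |41.2 − 48.9| = 7.7°C, > 5.6°C.

|ΔTm| = 7.7°C; the pair is not acceptable.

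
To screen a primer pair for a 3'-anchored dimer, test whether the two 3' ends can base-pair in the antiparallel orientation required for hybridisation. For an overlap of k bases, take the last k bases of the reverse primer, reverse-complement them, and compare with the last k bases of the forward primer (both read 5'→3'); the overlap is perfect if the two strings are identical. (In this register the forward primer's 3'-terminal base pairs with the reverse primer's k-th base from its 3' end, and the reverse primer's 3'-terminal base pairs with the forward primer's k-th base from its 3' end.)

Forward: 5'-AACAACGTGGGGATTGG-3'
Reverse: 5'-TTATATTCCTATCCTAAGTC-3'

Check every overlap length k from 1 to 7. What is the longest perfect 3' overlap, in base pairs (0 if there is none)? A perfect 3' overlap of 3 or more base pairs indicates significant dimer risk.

Last 7 bases (5'→3') — forward …GGATTGG, reverse …CTAAGTC.
Reverse complement of the reverse primer's last 7 bases: GACTTAG; its first k bases are the reverse complement of the reverse primer's last k bases, so a perfect k-base overlap needs the forward primer's last k bases to equal them.
Comparing (forward last k vs required): k=1: G vs G ✓; k=2: GG vs GA ✗; k=3: TGG vs GAC ✗; k=4: TTGG vs GACT ✗; k=5: ATTGG vs GACTT ✗; k=6: GATTGG vs GACTTA ✗; k=7: GGATTGG vs GACTTAG ✗.
Only k = 1 is perfect, so the longest perfect 3' overlap is 1.

Longest perfect overlap: 1 complementary base pair; below the dimer-risk threshold (threshold 3).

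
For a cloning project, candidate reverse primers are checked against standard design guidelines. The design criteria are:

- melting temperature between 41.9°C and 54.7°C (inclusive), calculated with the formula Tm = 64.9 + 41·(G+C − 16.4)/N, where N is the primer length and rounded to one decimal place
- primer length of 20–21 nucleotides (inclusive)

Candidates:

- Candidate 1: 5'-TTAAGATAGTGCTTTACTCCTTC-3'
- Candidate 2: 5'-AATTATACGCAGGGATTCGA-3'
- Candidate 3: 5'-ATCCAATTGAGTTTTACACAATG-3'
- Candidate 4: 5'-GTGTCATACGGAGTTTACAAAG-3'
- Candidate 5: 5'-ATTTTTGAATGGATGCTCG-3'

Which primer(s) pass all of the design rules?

Candidate 1 (23 nt, A=5 T=10 G=3 C=5): Tm = 64.9 + 41·(8 − 16.4)/23 = 49.9°C ✓; length 23, outside 20–21 ✗ — fails.
Candidate 2 (20 nt, A=7 T=5 G=5 C=3): Tm = 64.9 + 41·(8 − 16.4)/20 = 47.7°C ✓; length 20 ✓ — passes.
Candidate 3 (23 nt, A=8 T=8 G=3 C=4): Tm = 64.9 + 41·(7 − 16.4)/23 = 48.1°C ✓; length 23, outside 20–21 ✗ — fails.
Candidate 4 (22 nt, A=7 T=6 G=6 C=3): Tm = 64.9 + 41·(9 − 16.4)/22 = 51.1°C ✓; length 22, outside 20–21 ✗ — fails.
Candidate 5 (19 nt, A=4 T=8 G=5 C=2): Tm = 64.9 + 41·(7 − 16.4)/19 = 44.6°C ✓; length 19, outside 20–21 ✗ — fails.

Candidate 2 only.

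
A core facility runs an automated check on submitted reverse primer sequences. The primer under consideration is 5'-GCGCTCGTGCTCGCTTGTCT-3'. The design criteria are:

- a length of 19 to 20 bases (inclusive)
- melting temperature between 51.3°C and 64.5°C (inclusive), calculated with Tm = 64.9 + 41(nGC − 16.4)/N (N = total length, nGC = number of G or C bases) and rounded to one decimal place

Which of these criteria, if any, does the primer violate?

Base counts: A=0, T=7, G=6, C=7 (length 20).
length: length 20 ✓
Tm: Tm = 64.9 + 41·(13 − 16.4)/20 = 57.9°C ✓

Meets all criteria.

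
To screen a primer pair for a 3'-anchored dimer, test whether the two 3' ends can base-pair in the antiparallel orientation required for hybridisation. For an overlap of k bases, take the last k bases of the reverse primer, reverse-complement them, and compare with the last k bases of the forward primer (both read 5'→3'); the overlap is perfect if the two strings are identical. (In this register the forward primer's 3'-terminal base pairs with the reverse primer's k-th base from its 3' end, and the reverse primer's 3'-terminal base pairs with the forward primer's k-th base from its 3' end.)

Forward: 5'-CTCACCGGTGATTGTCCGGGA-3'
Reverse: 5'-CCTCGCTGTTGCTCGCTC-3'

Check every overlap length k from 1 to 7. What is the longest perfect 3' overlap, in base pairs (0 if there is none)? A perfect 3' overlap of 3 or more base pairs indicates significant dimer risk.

Last 7 bases (5'→3') — forward …TCCGGGA, reverse …CTCGCTC.
Reverse complement of the reverse primer's last 7 bases: GAGCGAG; its first k bases are the reverse complement of the reverse primer's last k bases, so a perfect k-base overlap needs the forward primer's last k bases to equal them.
Comparing (forward last k vs required): k=1: A vs G ✗; k=2: GA vs GA ✓; k=3: GGA vs GAG ✗; k=4: GGGA vs GAGC ✗; k=5: CGGGA vs GAGCG ✗; k=6: CCGGGA vs GAGCGA ✗; k=7: TCCGGGA vs GAGCGAG ✗.
Only k = 2 is perfect, so the longest perfect 3' overlap is 2.

Longest perfect overlap: 2 complementary base pairs; below the dimer-risk threshold (threshold 3).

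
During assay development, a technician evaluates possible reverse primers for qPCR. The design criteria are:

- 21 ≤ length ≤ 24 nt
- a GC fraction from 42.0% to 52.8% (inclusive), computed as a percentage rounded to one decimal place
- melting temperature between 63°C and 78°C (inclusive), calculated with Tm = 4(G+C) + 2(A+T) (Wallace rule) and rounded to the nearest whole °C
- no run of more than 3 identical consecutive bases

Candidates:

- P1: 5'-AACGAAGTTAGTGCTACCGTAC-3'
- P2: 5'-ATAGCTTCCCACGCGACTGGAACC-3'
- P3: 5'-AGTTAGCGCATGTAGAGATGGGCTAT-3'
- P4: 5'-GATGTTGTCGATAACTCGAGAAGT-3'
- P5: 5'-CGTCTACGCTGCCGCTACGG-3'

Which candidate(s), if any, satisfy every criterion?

P1 only.

P1 (22 nt, A=7 T=5 G=5 C=5): length 22 ✓; GC 10/22 = 45.5% ✓; Tm = 2·12 + 4·10 = 64°C ✓; longest run = 2 ✓ — passes.
P2 (24 nt, A=6 T=4 G=5 C=9): length 24 ✓; GC 14/24 = 58.3%, outside 42.0–52.8% ✗; Tm = 2·10 + 4·14 = 76°C ✓; longest run = 3 ✓ — fails.
P3 (26 nt, A=7 T=7 G=9 C=3): length 26, outside 21–24 ✗; GC 12/26 = 46.2% ✓; Tm = 2·14 + 4·12 = 76°C ✓; longest run = 3 ✓ — fails.
P4 (24 nt, A=7 T=7 G=7 C=3): length 24 ✓; GC 10/24 = 41.7%, outside 42.0–52.8% ✗; Tm = 2·14 + 4·10 = 68°C ✓; longest run = 2 ✓ — fails.
P5 (20 nt, A=2 T=4 G=6 C=8): length 20, outside 21–24 ✗; GC 14/20 = 70.0%, outside 42.0–52.8% ✗; Tm = 2·6 + 4·14 = 68°C ✓; longest run = 2 ✓ — fails.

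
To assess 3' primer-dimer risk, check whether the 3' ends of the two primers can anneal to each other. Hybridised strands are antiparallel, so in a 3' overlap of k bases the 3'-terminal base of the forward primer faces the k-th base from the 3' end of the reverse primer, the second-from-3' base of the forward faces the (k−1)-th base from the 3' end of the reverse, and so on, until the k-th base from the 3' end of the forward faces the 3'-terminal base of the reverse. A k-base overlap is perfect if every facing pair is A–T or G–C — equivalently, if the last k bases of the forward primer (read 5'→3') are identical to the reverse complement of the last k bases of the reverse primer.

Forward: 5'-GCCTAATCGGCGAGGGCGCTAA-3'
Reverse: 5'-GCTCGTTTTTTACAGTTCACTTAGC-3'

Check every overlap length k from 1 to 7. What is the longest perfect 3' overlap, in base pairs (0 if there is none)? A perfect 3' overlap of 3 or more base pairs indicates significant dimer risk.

Longest perfect overlap: 5 complementary base pairs; significant dimer risk (threshold 3).

Last 7 bases (5'→3') — forward …GCGCTAA, reverse …ACTTAGC.
Reverse complement of the reverse primer's last 7 bases: GCTAAGT; its first k bases are the reverse complement of the reverse primer's last k bases, so a perfect k-base overlap needs the forward primer's last k bases to equal them.
Comparing (forward last k vs required): k=1: A vs G ✗; k=2: AA vs GC ✗; k=3: TAA vs GCT ✗; k=4: CTAA vs GCTA ✗; k=5: GCTAA vs GCTAA ✓; k=6: CGCTAA vs GCTAAG ✗; k=7: GCGCTAA vs GCTAAGT ✗.
Only k = 5 is perfect, so the longest perfect 3' overlap is 5.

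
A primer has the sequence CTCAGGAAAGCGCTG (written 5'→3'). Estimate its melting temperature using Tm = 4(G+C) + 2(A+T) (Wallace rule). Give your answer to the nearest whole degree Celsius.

Base counts: A=4, T=2, G=5, C=4 (length 15).
Tm = 2·(4+2) + 4·(5+4) = 2·6 + 4·9 = 12 + 36 = 48°C.

48°C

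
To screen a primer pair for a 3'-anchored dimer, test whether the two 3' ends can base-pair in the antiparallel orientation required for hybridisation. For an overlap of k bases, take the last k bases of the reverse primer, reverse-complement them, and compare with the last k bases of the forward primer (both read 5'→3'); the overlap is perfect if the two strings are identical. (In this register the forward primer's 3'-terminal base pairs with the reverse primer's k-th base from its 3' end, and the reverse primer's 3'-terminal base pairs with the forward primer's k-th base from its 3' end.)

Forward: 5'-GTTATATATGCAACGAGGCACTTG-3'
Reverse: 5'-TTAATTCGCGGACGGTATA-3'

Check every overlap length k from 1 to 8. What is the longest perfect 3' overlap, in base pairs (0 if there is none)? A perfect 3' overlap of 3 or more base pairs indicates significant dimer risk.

Longest perfect overlap: 0 complementary base pairs; below the dimer-risk threshold (threshold 3).

Last 8 bases (5'→3') — forward …GGCACTTG, reverse …ACGGTATA.
Reverse complement of the reverse primer's last 8 bases: TATACCGT; its first k bases are the reverse complement of the reverse primer's last k bases, so a perfect k-base overlap needs the forward primer's last k bases to equal them.
Comparing (forward last k vs required): k=1: G vs T ✗; k=2: TG vs TA ✗; k=3: TTG vs TAT ✗; k=4: CTTG vs TATA ✗; k=5: ACTTG vs TATAC ✗; k=6: CACTTG vs TATACC ✗; k=7: GCACTTG vs TATACCG ✗; k=8: GGCACTTG vs TATACCGT ✗.
No overlap length from 1 to 8 is perfect, so the longest perfect 3' overlap is 0.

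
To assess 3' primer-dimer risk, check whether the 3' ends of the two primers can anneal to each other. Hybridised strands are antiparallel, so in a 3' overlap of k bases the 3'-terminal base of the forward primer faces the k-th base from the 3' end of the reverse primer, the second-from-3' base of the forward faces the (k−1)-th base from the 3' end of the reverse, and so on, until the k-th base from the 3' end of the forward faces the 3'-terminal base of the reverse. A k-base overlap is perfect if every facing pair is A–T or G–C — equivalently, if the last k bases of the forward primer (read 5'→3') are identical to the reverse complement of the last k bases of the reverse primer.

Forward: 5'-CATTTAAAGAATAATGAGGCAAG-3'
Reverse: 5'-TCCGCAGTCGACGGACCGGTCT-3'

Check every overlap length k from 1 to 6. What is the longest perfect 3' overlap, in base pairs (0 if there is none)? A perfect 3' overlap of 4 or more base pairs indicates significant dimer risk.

Longest perfect overlap: 2 complementary base pairs; below the dimer-risk threshold (threshold 4).

Last 6 bases (5'→3') — forward …GGCAAG, reverse …CGGTCT.
Reverse complement of the reverse primer's last 6 bases: AGACCG; its first k bases are the reverse complement of the reverse primer's last k bases, so a perfect k-base overlap needs the forward primer's last k bases to equal them.
Comparing (forward last k vs required): k=1: G vs A ✗; k=2: AG vs AG ✓; k=3: AAG vs AGA ✗; k=4: CAAG vs AGAC ✗; k=5: GCAAG vs AGACC ✗; k=6: GGCAAG vs AGACCG ✗.
Only k = 2 is perfect, so the longest perfect 3' overlap is 2.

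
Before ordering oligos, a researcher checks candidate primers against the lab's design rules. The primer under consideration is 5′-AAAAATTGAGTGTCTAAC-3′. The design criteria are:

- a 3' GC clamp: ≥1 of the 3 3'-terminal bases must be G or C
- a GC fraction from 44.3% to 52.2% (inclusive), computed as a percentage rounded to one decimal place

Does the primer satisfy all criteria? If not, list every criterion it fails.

Base counts: A=8, T=5, G=3, C=2 (length 18).
GC clamp: 3' end AAC has 1 G/C ✓
GC content: GC 5/18 = 27.8%, outside 44.3–52.2% ✗

Fails: GC content.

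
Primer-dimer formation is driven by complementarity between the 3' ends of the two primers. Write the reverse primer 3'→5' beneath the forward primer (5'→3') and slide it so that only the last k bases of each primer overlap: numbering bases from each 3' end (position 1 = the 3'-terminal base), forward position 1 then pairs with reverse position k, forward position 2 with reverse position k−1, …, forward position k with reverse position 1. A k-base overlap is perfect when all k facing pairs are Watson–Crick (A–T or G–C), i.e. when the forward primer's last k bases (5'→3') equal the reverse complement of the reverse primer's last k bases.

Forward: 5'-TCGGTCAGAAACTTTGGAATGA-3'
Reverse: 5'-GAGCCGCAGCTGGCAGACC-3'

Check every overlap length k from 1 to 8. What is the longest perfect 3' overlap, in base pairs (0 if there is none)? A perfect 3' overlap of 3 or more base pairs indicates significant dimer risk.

Last 8 bases (5'→3') — forward …TGGAATGA, reverse …GGCAGACC.
Reverse complement of the reverse primer's last 8 bases: GGTCTGCC; its first k bases are the reverse complement of the reverse primer's last k bases, so a perfect k-base overlap needs the forward primer's last k bases to equal them.
Comparing (forward last k vs required): k=1: A vs G ✗; k=2: GA vs GG ✗; k=3: TGA vs GGT ✗; k=4: ATGA vs GGTC ✗; k=5: AATGA vs GGTCT ✗; k=6: GAATGA vs GGTCTG ✗; k=7: GGAATGA vs GGTCTGC ✗; k=8: TGGAATGA vs GGTCTGCC ✗.
No overlap length from 1 to 8 is perfect, so the longest perfect 3' overlap is 0.

Longest perfect overlap: 0 complementary base pairs; below the dimer-risk threshold (threshold 3).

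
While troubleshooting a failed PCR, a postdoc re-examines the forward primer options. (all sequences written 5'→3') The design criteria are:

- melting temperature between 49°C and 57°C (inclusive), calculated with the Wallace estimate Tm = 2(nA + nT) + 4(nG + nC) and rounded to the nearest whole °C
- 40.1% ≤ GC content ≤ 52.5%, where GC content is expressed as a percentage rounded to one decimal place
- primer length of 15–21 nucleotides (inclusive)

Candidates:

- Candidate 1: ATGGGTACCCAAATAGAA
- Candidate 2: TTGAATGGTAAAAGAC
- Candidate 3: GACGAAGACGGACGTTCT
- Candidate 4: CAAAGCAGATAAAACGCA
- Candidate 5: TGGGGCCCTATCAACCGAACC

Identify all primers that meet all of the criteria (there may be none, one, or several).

Candidate 1 (18 nt, A=8 T=3 G=4 C=3): Tm = 2·11 + 4·7 = 50°C ✓; GC 7/18 = 38.9%, outside 40.1–52.5% ✗; length 18 ✓ — fails.
Candidate 2 (16 nt, A=7 T=4 G=4 C=1): Tm = 2·11 + 4·5 = 42°C, outside 49–57°C ✗; GC 5/16 = 31.3%, outside 40.1–52.5% ✗; length 16 ✓ — fails.
Candidate 3 (18 nt, A=5 T=3 G=6 C=4): Tm = 2·8 + 4·10 = 56°C ✓; GC 10/18 = 55.6%, outside 40.1–52.5% ✗; length 18 ✓ — fails.
Candidate 4 (18 nt, A=10 T=1 G=3 C=4): Tm = 2·11 + 4·7 = 50°C ✓; GC 7/18 = 38.9%, outside 40.1–52.5% ✗; length 18 ✓ — fails.
Candidate 5 (21 nt, A=5 T=3 G=5 C=8): Tm = 2·8 + 4·13 = 68°C, outside 49–57°C ✗; GC 13/21 = 61.9%, outside 40.1–52.5% ✗; length 21 ✓ — fails.

None of the candidates satisfy all criteria.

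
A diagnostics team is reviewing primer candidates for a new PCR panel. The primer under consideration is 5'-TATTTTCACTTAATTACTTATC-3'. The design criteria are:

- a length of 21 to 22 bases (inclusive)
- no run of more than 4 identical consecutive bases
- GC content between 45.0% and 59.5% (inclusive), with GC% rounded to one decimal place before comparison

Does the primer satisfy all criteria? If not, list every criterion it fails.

Fails: GC content.

Base counts: A=6, T=12, G=0, C=4 (length 22).
length: length 22 ✓
homopolymer run: longest run = 4 ✓
GC content: GC 4/22 = 18.2%, outside 45.0–59.5% ✗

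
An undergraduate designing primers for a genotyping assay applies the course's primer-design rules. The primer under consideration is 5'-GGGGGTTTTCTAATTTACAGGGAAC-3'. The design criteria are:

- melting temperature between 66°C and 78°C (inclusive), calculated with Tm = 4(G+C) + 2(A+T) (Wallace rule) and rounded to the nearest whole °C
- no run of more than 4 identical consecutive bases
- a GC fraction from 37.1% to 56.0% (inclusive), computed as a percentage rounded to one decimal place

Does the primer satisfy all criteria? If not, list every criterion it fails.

Fails: homopolymer run.

Base counts: A=6, T=8, G=8, C=3 (length 25).
Tm: Tm = 2·14 + 4·11 = 72°C ✓
homopolymer run: longest run = 5, exceeds 4 ✗
GC content: GC 11/25 = 44.0% ✓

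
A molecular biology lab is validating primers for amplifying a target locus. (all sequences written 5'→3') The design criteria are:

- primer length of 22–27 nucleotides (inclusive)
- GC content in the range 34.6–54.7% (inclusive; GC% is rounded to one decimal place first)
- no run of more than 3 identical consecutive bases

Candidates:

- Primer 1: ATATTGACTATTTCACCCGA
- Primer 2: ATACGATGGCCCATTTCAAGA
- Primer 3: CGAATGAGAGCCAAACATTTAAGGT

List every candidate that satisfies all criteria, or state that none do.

Primer 1 (20 nt, A=6 T=7 G=2 C=5): length 20, outside 22–27 ✗; GC 7/20 = 35.0% ✓; longest run = 3 ✓ — fails.
Primer 2 (21 nt, A=7 T=5 G=4 C=5): length 21, outside 22–27 ✗; GC 9/21 = 42.9% ✓; longest run = 3 ✓ — fails.
Primer 3 (25 nt, A=10 T=5 G=6 C=4): length 25 ✓; GC 10/25 = 40.0% ✓; longest run = 3 ✓ — passes.

Primer 3 only.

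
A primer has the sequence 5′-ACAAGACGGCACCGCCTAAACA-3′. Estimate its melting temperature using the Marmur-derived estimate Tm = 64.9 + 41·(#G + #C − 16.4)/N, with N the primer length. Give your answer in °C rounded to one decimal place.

56.7°C

Base counts: A=9, T=1, G=4, C=8; G+C = 12, N = 22.
Tm = 64.9 + 41·(12 − 16.4)/22 = 64.9 + -180.40/22 = 56.7°C.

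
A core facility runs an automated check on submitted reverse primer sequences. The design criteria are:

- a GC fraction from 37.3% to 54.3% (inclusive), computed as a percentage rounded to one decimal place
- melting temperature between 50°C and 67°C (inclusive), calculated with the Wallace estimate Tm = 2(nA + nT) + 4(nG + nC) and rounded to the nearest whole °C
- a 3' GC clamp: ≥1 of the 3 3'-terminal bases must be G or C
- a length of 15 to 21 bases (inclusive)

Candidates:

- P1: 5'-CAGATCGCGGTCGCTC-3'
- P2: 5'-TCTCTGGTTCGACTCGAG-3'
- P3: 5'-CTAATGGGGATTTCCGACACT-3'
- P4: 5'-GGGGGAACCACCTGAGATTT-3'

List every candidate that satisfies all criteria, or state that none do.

P3 only.

P1 (16 nt, A=2 T=3 G=5 C=6): GC 11/16 = 68.8%, outside 37.3–54.3% ✗; Tm = 2·5 + 4·11 = 54°C ✓; 3' end CTC has 2 G/C ✓; length 16 ✓ — fails.
P2 (18 nt, A=2 T=6 G=5 C=5): GC 10/18 = 55.6%, outside 37.3–54.3% ✗; Tm = 2·8 + 4·10 = 56°C ✓; 3' end GAG has 2 G/C ✓; length 18 ✓ — fails.
P3 (21 nt, A=5 T=6 G=5 C=5): GC 10/21 = 47.6% ✓; Tm = 2·11 + 4·10 = 62°C ✓; 3' end ACT has 1 G/C ✓; length 21 ✓ — passes.
P4 (20 nt, A=5 T=4 G=7 C=4): GC 11/20 = 55.0%, outside 37.3–54.3% ✗; Tm = 2·9 + 4·11 = 62°C ✓; 3' end TTT has 0 G/C, need ≥1 ✗; length 20 ✓ — fails.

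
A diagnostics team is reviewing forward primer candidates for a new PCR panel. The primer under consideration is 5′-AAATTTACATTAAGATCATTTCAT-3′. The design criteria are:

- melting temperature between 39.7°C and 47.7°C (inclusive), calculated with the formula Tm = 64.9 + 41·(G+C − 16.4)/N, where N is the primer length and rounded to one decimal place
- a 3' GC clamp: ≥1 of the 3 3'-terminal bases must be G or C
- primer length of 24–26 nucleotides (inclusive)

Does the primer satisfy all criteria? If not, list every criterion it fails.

Base counts: A=10, T=10, G=1, C=3 (length 24).
Tm: Tm = 64.9 + 41·(4 − 16.4)/24 = 43.7°C ✓
GC clamp: 3' end CAT has 1 G/C ✓
length: length 24 ✓

Meets all criteria.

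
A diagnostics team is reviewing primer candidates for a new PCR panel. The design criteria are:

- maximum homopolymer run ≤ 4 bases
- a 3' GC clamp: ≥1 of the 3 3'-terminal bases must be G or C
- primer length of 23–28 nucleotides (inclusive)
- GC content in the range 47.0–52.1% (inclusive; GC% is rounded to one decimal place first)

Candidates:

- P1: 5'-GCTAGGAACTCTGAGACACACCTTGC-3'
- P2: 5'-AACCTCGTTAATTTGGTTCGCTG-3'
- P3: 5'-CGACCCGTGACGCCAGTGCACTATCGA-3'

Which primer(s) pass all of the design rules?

P1 (26 nt, A=7 T=5 G=6 C=8): longest run = 2 ✓; 3' end TGC has 2 G/C ✓; length 26 ✓; GC 14/26 = 53.8%, outside 47.0–52.1% ✗ — fails.
P2 (23 nt, A=4 T=9 G=5 C=5): longest run = 3 ✓; 3' end CTG has 2 G/C ✓; length 23 ✓; GC 10/23 = 43.5%, outside 47.0–52.1% ✗ — fails.
P3 (27 nt, A=6 T=4 G=7 C=10): longest run = 3 ✓; 3' end CGA has 2 G/C ✓; length 27 ✓; GC 17/27 = 63.0%, outside 47.0–52.1% ✗ — fails.

None of the candidates satisfy all criteria.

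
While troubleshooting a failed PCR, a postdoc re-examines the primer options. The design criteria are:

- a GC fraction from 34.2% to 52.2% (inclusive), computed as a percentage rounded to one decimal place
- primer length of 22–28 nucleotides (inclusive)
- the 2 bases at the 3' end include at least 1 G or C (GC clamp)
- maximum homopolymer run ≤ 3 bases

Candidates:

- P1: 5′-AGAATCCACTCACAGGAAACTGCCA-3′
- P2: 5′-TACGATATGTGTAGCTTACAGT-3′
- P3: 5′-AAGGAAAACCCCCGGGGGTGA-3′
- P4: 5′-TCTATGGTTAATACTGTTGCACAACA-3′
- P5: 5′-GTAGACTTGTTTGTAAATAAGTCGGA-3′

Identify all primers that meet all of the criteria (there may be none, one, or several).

P1, P2, P4 and P5.

P1 (25 nt, A=10 T=3 G=4 C=8): GC 12/25 = 48.0% ✓; length 25 ✓; 3' end CA has 1 G/C ✓; longest run = 3 ✓ — passes.
P2 (22 nt, A=6 T=8 G=5 C=3): GC 8/22 = 36.4% ✓; length 22 ✓; 3' end GT has 1 G/C ✓; longest run = 2 ✓ — passes.
P3 (21 nt, A=7 T=1 G=8 C=5): GC 13/21 = 61.9%, outside 34.2–52.2% ✗; length 21, outside 22–28 ✗; 3' end GA has 1 G/C ✓; longest run = 5, exceeds 3 ✗ — fails.
P4 (26 nt, A=8 T=9 G=4 C=5): GC 9/26 = 34.6% ✓; length 26 ✓; 3' end CA has 1 G/C ✓; longest run = 2 ✓ — passes.
P5 (26 nt, A=8 T=9 G=7 C=2): GC 9/26 = 34.6% ✓; length 26 ✓; 3' end GA has 1 G/C ✓; longest run = 3 ✓ — passes.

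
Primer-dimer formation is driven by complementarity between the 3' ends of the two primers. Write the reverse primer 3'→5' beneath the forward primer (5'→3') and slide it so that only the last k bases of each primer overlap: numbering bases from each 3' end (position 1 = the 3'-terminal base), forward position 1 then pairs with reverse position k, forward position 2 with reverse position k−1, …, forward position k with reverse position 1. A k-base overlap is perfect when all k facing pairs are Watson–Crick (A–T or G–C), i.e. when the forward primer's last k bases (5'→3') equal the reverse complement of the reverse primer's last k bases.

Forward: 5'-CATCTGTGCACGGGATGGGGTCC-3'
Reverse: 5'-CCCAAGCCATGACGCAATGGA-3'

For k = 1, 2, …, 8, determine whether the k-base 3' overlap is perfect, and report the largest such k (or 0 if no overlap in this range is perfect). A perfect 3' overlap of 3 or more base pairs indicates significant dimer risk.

Longest perfect overlap: 3 complementary base pairs; significant dimer risk (threshold 3).

Last 8 bases (5'→3') — forward …TGGGGTCC, reverse …GCAATGGA.
Reverse complement of the reverse primer's last 8 bases: TCCATTGC; its first k bases are the reverse complement of the reverse primer's last k bases, so a perfect k-base overlap needs the forward primer's last k bases to equal them.
Comparing (forward last k vs required): k=1: C vs T ✗; k=2: CC vs TC ✗; k=3: TCC vs TCC ✓; k=4: GTCC vs TCCA ✗; k=5: GGTCC vs TCCAT ✗; k=6: GGGTCC vs TCCATT ✗; k=7: GGGGTCC vs TCCATTG ✗; k=8: TGGGGTCC vs TCCATTGC ✗.
Only k = 3 is perfect, so the longest perfect 3' overlap is 3.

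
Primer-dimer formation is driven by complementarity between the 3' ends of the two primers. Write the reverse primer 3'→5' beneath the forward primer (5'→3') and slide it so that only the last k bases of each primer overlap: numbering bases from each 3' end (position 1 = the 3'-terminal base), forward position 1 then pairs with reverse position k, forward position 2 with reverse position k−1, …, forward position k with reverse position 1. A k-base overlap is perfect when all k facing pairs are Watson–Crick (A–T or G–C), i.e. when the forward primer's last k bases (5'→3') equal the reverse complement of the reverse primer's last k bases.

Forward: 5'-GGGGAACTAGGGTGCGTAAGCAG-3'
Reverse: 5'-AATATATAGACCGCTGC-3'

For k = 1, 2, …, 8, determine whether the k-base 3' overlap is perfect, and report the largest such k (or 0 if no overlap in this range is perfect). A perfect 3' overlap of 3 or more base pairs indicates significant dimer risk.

Longest perfect overlap: 4 complementary base pairs; significant dimer risk (threshold 3).

Last 8 bases (5'→3') — forward …GTAAGCAG, reverse …ACCGCTGC.
Reverse complement of the reverse primer's last 8 bases: GCAGCGGT; its first k bases are the reverse complement of the reverse primer's last k bases, so a perfect k-base overlap needs the forward primer's last k bases to equal them.
Comparing (forward last k vs required): k=1: G vs G ✓; k=2: AG vs GC ✗; k=3: CAG vs GCA ✗; k=4: GCAG vs GCAG ✓; k=5: AGCAG vs GCAGC ✗; k=6: AAGCAG vs GCAGCG ✗; k=7: TAAGCAG vs GCAGCGG ✗; k=8: GTAAGCAG vs GCAGCGGT ✗.
Perfect overlaps at k = 1, 4; the largest is 4.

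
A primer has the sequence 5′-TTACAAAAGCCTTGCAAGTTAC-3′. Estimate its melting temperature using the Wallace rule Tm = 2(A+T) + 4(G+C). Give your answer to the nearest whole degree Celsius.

60°C

Base counts: A=8, T=6, G=3, C=5 (length 22).
Tm = 2·(8+6) + 4·(3+5) = 2·14 + 4·8 = 28 + 32 = 60°C.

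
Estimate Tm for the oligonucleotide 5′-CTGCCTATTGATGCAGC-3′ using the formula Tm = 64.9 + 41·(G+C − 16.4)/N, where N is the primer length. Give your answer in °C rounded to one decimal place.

47.1°C

Base counts: A=3, T=5, G=4, C=5; G+C = 9, N = 17.
Tm = 64.9 + 41·(9 − 16.4)/17 = 64.9 + -303.40/17 = 47.1°C.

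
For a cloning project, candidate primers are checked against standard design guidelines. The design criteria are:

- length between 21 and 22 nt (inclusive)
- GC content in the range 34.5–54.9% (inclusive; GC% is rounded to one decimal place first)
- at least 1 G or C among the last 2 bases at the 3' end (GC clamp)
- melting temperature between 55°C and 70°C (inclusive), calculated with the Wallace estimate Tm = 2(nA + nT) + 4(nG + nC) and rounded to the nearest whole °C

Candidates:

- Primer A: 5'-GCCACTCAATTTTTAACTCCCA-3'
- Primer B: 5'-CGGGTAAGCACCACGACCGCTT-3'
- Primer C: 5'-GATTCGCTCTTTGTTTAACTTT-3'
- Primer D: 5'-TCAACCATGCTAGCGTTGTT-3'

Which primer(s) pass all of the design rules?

Primer A only.

Primer A (22 nt, A=6 T=7 G=1 C=8): length 22 ✓; GC 9/22 = 40.9% ✓; 3' end CA has 1 G/C ✓; Tm = 2·13 + 4·9 = 62°C ✓ — passes.
Primer B (22 nt, A=5 T=3 G=6 C=8): length 22 ✓; GC 14/22 = 63.6%, outside 34.5–54.9% ✗; 3' end TT has 0 G/C, need ≥1 ✗; Tm = 2·8 + 4·14 = 72°C, outside 55–70°C ✗ — fails.
Primer C (22 nt, A=3 T=12 G=3 C=4): length 22 ✓; GC 7/22 = 31.8%, outside 34.5–54.9% ✗; 3' end TT has 0 G/C, need ≥1 ✗; Tm = 2·15 + 4·7 = 58°C ✓ — fails.
Primer D (20 nt, A=4 T=7 G=4 C=5): length 20, outside 21–22 ✗; GC 9/20 = 45.0% ✓; 3' end TT has 0 G/C, need ≥1 ✗; Tm = 2·11 + 4·9 = 58°C ✓ — fails.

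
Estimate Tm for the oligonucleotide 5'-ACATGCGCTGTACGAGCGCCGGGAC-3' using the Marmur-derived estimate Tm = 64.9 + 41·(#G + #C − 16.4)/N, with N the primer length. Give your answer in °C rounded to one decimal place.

65.9°C

Base counts: A=5, T=3, G=9, C=8; G+C = 17, N = 25.
Tm = 64.9 + 41·(17 − 16.4)/25 = 64.9 + 24.60/25 = 65.9°C.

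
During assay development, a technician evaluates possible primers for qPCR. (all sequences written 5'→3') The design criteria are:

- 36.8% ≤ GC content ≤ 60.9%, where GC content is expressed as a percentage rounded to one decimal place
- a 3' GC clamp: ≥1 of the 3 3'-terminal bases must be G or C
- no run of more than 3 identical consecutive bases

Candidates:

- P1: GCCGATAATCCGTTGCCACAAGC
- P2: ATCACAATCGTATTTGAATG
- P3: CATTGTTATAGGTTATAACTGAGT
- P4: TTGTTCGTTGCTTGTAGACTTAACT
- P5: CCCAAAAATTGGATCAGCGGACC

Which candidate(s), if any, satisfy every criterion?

P1 (23 nt, A=6 T=4 G=5 C=8): GC 13/23 = 56.5% ✓; 3' end AGC has 2 G/C ✓; longest run = 2 ✓ — passes.
P2 (20 nt, A=7 T=7 G=3 C=3): GC 6/20 = 30.0%, outside 36.8–60.9% ✗; 3' end ATG has 1 G/C ✓; longest run = 3 ✓ — fails.
P3 (24 nt, A=7 T=10 G=5 C=2): GC 7/24 = 29.2%, outside 36.8–60.9% ✗; 3' end AGT has 1 G/C ✓; longest run = 2 ✓ — fails.
P4 (25 nt, A=4 T=12 G=5 C=4): GC 9/25 = 36.0%, outside 36.8–60.9% ✗; 3' end ACT has 1 G/C ✓; longest run = 2 ✓ — fails.
P5 (23 nt, A=8 T=3 G=5 C=7): GC 12/23 = 52.2% ✓; 3' end ACC has 2 G/C ✓; longest run = 5, exceeds 3 ✗ — fails.

P1 only.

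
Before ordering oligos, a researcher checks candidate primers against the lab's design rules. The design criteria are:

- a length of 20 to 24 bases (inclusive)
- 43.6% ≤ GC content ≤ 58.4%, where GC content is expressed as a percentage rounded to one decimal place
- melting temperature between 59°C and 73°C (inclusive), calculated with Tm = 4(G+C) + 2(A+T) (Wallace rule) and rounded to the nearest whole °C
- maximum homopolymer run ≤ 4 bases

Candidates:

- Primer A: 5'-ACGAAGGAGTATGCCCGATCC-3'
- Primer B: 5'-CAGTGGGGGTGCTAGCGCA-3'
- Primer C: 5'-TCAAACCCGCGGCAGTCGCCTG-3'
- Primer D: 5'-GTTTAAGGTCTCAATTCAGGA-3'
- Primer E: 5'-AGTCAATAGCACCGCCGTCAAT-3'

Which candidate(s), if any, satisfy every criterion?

Primer A and Primer E.

Primer A (21 nt, A=6 T=3 G=6 C=6): length 21 ✓; GC 12/21 = 57.1% ✓; Tm = 2·9 + 4·12 = 66°C ✓; longest run = 3 ✓ — passes.
Primer B (19 nt, A=3 T=3 G=9 C=4): length 19, outside 20–24 ✗; GC 13/19 = 68.4%, outside 43.6–58.4% ✗; Tm = 2·6 + 4·13 = 64°C ✓; longest run = 5, exceeds 4 ✗ — fails.
Primer C (22 nt, A=4 T=3 G=6 C=9): length 22 ✓; GC 15/22 = 68.2%, outside 43.6–58.4% ✗; Tm = 2·7 + 4·15 = 74°C, outside 59–73°C ✗; longest run = 3 ✓ — fails.
Primer D (21 nt, A=6 T=7 G=5 C=3): length 21 ✓; GC 8/21 = 38.1%, outside 43.6–58.4% ✗; Tm = 2·13 + 4·8 = 58°C, outside 59–73°C ✗; longest run = 3 ✓ — fails.
Primer E (22 nt, A=7 T=4 G=4 C=7): length 22 ✓; GC 11/22 = 50.0% ✓; Tm = 2·11 + 4·11 = 66°C ✓; longest run = 2 ✓ — passes.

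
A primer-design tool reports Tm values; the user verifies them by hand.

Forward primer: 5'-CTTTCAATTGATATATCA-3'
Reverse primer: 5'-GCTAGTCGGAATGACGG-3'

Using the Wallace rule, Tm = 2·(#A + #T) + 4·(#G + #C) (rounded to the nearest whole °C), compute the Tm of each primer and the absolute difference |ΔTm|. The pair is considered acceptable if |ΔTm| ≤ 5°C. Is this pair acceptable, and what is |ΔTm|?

Forward: A=6 T=8 G=1 C=3 → Tm = 2·14 + 4·4 = 44°C.
Reverse: A=4 T=3 G=7 C=3 → Tm = 2·7 + 4·10 = 54°C.
|ΔTm| = |44 − 54| = 10°C, > 5°C.

|ΔTm| = 10°C; the pair is not acceptable.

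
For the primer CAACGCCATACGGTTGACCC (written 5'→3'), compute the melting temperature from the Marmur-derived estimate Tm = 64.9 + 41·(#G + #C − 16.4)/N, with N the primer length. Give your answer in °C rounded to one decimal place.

Base counts: A=5, T=3, G=4, C=8; G+C = 12, N = 20.
Tm = 64.9 + 41·(12 − 16.4)/20 = 64.9 + -180.40/20 = 55.9°C.

55.9°C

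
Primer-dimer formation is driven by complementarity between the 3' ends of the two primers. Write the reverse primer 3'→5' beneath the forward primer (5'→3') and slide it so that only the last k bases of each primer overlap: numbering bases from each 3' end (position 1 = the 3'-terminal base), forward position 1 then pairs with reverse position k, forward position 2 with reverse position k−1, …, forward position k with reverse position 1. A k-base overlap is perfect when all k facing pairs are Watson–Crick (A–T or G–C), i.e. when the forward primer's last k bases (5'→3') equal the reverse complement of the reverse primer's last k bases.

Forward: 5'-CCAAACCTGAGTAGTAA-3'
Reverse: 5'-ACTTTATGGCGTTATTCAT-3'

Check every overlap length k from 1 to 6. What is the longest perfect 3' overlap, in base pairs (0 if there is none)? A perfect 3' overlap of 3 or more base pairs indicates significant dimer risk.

Last 6 bases (5'→3') — forward …TAGTAA, reverse …ATTCAT.
Reverse complement of the reverse primer's last 6 bases: ATGAAT; its first k bases are the reverse complement of the reverse primer's last k bases, so a perfect k-base overlap needs the forward primer's last k bases to equal them.
Comparing (forward last k vs required): k=1: A vs A ✓; k=2: AA vs AT ✗; k=3: TAA vs ATG ✗; k=4: GTAA vs ATGA ✗; k=5: AGTAA vs ATGAA ✗; k=6: TAGTAA vs ATGAAT ✗.
Only k = 1 is perfect, so the longest perfect 3' overlap is 1.

Longest perfect overlap: 1 complementary base pair; below the dimer-risk threshold (threshold 3).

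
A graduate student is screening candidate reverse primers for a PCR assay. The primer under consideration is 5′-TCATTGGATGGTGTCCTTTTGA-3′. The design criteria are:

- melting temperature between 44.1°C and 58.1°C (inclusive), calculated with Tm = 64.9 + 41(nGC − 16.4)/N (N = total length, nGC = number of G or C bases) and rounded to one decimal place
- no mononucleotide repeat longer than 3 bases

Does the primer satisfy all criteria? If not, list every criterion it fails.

Fails: homopolymer run.

Base counts: A=3, T=10, G=6, C=3 (length 22).
Tm: Tm = 64.9 + 41·(9 − 16.4)/22 = 51.1°C ✓
homopolymer run: longest run = 4, exceeds 3 ✗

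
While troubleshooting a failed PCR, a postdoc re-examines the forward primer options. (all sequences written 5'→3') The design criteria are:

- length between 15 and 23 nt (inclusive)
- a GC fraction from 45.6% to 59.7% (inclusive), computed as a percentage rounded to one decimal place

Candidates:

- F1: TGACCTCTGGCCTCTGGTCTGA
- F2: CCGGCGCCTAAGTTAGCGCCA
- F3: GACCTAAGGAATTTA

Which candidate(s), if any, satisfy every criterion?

F1 only.

F1 (22 nt, A=2 T=7 G=6 C=7): length 22 ✓; GC 13/22 = 59.1% ✓ — passes.
F2 (21 nt, A=4 T=3 G=6 C=8): length 21 ✓; GC 14/21 = 66.7%, outside 45.6–59.7% ✗ — fails.
F3 (15 nt, A=6 T=4 G=3 C=2): length 15 ✓; GC 5/15 = 33.3%, outside 45.6–59.7% ✗ — fails.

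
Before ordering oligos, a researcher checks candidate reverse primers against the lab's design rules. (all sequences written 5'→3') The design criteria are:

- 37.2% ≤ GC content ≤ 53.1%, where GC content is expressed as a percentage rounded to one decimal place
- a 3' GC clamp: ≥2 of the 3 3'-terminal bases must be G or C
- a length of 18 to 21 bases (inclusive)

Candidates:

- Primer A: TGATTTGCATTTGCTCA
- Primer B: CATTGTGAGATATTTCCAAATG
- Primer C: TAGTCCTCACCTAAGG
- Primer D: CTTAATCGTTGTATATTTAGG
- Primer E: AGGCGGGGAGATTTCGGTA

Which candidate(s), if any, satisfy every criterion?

None of the candidates satisfy all criteria.

Primer A (17 nt, A=3 T=8 G=3 C=3): GC 6/17 = 35.3%, outside 37.2–53.1% ✗; 3' end TCA has 1 G/C, need ≥2 ✗; length 17, outside 18–21 ✗ — fails.
Primer B (22 nt, A=7 T=8 G=4 C=3): GC 7/22 = 31.8%, outside 37.2–53.1% ✗; 3' end ATG has 1 G/C, need ≥2 ✗; length 22, outside 18–21 ✗ — fails.
Primer C (16 nt, A=4 T=4 G=3 C=5): GC 8/16 = 50.0% ✓; 3' end AGG has 2 G/C ✓; length 16, outside 18–21 ✗ — fails.
Primer D (21 nt, A=5 T=10 G=4 C=2): GC 6/21 = 28.6%, outside 37.2–53.1% ✗; 3' end AGG has 2 G/C ✓; length 21 ✓ — fails.
Primer E (19 nt, A=4 T=4 G=9 C=2): GC 11/19 = 57.9%, outside 37.2–53.1% ✗; 3' end GTA has 1 G/C, need ≥2 ✗; length 19 ✓ — fails.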